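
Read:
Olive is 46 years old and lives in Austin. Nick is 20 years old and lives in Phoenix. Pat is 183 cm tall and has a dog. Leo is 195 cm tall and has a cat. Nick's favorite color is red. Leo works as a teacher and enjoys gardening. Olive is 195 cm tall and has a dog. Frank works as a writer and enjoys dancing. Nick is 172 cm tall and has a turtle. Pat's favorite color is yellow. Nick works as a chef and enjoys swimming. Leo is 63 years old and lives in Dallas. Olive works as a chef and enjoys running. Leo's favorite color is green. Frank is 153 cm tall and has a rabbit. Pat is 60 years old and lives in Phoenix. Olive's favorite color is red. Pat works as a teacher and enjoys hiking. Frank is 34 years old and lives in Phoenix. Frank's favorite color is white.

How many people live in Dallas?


Count in Dallas: 1

1


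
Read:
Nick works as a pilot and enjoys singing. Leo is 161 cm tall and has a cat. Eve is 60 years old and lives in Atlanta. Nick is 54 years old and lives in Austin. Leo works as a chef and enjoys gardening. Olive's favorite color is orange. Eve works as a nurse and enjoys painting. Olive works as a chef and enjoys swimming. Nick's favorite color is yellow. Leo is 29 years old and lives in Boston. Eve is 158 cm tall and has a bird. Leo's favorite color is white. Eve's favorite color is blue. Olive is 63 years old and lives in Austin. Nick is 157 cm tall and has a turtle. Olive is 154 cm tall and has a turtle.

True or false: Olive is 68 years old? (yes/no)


Olive is actually 63. no

no


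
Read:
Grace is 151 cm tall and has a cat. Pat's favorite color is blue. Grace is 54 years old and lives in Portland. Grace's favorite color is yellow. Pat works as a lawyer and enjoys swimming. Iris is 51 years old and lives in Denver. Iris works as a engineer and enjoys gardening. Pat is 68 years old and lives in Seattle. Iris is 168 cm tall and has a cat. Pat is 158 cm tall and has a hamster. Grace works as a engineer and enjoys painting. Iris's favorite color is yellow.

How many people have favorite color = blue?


Count: 1

1


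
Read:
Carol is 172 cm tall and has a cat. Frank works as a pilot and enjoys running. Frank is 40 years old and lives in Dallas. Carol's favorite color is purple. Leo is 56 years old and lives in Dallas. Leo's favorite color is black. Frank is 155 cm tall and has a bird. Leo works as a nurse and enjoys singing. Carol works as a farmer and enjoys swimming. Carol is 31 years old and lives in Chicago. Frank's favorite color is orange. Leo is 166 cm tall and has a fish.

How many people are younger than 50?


Filter: 2

2


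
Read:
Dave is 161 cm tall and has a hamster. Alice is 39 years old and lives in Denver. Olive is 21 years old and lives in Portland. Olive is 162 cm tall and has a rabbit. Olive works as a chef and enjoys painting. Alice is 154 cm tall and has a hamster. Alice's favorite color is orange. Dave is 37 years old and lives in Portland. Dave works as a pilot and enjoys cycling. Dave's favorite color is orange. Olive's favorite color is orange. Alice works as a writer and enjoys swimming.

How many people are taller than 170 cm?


Taller than 170: 0

0


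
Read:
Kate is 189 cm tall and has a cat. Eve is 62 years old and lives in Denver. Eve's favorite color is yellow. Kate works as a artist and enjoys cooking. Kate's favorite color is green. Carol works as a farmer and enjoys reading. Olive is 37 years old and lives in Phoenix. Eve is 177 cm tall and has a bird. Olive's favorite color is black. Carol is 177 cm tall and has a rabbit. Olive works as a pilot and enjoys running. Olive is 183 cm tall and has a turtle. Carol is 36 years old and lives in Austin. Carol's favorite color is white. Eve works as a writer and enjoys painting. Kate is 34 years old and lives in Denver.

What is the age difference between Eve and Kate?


|62 - 34| = 28

28


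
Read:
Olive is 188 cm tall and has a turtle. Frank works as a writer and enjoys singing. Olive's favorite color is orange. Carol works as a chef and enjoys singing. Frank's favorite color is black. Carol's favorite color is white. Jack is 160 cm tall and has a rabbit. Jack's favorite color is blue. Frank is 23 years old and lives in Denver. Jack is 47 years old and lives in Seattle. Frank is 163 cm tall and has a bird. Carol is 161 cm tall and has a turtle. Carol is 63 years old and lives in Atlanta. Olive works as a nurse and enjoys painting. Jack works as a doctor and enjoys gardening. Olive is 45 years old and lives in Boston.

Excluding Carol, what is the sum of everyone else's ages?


Sum (excluding Carol): 115

115


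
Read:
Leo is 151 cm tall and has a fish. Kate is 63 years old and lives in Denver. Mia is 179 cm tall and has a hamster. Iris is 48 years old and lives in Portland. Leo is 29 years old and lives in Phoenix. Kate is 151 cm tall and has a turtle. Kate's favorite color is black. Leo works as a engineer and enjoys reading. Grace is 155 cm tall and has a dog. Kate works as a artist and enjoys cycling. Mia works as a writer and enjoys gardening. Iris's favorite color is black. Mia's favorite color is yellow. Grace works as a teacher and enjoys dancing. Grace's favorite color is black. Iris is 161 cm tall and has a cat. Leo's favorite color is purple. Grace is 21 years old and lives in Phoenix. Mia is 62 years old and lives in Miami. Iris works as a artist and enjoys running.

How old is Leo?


Leo is 29 years old

29


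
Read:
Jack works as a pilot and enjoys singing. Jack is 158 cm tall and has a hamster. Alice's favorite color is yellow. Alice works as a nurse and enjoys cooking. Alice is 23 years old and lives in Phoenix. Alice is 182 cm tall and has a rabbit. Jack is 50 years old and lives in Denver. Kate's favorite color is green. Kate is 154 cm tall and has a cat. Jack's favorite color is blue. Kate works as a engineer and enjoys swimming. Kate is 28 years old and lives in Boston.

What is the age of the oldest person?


Oldest: Jack at 50

50


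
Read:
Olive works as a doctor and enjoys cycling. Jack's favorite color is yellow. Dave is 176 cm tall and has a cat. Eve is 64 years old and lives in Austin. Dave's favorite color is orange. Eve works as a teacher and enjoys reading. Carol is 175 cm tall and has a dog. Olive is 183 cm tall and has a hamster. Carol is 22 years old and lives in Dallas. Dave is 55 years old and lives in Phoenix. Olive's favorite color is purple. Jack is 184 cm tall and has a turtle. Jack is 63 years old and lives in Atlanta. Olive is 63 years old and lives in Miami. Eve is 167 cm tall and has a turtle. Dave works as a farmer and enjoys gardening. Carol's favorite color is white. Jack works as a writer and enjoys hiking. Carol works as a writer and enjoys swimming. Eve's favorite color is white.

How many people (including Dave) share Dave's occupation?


Dave is a farmer. Count = 1

1


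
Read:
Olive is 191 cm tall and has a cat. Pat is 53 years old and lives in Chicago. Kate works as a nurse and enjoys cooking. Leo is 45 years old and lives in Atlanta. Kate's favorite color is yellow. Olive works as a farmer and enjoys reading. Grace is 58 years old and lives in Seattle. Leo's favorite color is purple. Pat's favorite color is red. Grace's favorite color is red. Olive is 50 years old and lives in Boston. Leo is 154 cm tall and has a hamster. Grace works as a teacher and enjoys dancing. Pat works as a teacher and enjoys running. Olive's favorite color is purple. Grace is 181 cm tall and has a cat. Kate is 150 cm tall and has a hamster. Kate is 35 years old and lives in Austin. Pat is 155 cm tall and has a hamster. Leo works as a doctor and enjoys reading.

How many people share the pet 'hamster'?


Count: 3

3


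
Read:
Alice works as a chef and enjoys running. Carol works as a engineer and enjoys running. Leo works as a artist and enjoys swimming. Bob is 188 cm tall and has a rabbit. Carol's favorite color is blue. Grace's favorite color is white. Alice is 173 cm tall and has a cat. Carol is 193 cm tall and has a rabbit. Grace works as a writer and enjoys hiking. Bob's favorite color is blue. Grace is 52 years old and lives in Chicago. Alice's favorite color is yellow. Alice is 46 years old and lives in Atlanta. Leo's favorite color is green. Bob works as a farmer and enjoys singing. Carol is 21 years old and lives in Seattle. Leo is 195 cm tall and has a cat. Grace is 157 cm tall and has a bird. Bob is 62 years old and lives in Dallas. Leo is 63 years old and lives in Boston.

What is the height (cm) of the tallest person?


Tallest: Leo at 195 cm

195


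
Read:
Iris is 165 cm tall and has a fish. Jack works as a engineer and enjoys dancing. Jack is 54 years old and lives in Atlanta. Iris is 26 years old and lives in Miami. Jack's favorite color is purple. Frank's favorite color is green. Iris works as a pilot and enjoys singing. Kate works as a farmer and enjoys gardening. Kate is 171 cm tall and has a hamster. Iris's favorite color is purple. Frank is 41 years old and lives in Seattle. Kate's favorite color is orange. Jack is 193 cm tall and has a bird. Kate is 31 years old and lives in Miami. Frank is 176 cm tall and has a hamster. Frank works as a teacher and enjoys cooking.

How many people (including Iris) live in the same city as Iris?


Iris lives in Miami. Count = 2

2


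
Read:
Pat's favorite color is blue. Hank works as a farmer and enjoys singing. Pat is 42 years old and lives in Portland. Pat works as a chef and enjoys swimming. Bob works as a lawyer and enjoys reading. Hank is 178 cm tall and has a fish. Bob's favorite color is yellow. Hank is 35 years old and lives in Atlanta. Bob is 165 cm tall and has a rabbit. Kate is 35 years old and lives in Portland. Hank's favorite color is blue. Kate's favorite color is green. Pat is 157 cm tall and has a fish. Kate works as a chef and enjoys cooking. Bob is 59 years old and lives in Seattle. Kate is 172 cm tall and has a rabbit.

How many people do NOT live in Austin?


Not in Austin: 4

4


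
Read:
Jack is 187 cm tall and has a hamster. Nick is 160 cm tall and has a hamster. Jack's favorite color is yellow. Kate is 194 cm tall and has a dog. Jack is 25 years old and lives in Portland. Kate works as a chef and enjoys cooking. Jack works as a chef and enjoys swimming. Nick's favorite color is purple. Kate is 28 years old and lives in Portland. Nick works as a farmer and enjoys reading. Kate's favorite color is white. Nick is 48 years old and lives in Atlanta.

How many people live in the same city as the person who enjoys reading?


Person with hobby reading is Nick, city Atlanta. Count = 1

1


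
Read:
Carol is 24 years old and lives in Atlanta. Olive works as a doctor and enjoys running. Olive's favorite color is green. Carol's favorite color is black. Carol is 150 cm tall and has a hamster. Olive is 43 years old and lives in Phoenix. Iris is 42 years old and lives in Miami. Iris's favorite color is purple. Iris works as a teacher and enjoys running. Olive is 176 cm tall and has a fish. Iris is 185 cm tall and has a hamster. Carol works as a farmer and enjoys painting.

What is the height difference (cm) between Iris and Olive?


|185 - 176| = 9

9


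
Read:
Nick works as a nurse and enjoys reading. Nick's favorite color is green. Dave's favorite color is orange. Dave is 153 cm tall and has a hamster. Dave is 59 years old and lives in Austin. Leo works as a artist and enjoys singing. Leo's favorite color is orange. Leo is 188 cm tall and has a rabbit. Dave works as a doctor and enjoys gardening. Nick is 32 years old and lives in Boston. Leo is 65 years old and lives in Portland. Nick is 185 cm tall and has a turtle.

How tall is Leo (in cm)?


Leo is 188 cm tall

188


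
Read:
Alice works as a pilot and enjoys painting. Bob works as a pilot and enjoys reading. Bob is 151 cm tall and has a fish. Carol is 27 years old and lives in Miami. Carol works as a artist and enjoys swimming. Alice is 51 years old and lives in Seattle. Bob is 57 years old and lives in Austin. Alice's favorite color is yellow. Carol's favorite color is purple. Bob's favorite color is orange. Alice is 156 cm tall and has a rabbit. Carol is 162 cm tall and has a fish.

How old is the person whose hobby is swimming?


Person with hobby=swimming is Carol, age 27

27


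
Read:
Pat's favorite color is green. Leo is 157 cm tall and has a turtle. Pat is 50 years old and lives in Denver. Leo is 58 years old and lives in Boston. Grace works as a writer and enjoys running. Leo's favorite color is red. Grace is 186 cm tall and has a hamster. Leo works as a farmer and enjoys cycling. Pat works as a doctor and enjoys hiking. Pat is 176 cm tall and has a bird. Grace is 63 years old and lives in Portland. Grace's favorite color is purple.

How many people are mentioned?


People: Leo, Pat, Grace. Count = 3

3


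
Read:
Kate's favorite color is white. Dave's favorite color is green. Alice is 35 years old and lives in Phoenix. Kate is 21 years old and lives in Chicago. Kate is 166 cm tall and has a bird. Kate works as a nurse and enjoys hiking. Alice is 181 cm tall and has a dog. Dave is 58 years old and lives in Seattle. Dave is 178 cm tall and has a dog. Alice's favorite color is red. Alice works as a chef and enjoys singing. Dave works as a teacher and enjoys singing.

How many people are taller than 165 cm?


Taller than 165: 3

3


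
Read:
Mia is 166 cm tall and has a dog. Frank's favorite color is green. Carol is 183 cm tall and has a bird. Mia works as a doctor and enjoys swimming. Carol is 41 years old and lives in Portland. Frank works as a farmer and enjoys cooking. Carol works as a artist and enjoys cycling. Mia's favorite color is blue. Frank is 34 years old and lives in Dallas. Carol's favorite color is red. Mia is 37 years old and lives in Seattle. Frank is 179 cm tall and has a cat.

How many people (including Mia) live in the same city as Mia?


Mia lives in Seattle. Count = 1

1


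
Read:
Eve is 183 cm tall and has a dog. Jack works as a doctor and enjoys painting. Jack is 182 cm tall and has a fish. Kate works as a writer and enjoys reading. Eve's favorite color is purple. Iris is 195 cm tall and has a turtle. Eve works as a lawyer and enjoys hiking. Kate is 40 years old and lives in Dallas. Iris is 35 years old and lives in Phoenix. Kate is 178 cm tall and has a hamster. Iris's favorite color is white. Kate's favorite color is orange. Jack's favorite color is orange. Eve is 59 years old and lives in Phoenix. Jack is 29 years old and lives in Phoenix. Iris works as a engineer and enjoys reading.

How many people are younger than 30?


Filter: 1

1


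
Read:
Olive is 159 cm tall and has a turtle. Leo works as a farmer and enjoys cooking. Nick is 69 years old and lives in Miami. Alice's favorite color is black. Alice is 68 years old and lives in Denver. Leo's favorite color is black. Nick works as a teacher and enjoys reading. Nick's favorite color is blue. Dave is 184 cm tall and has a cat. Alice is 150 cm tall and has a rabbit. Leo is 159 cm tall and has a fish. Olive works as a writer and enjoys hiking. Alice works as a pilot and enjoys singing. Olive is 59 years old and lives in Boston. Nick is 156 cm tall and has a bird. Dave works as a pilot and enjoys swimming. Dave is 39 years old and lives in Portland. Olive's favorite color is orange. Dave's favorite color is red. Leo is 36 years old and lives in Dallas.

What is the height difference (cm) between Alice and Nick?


|150 - 156| = 6

6


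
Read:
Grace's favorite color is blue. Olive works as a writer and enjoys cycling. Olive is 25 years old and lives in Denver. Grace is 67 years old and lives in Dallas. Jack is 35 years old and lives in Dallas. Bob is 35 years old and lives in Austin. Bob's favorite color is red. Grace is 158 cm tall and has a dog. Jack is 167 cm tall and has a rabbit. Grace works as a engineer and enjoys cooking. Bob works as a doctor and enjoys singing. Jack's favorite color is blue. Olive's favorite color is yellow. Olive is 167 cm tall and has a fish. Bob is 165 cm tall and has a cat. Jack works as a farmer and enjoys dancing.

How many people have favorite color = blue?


Count: 2

2


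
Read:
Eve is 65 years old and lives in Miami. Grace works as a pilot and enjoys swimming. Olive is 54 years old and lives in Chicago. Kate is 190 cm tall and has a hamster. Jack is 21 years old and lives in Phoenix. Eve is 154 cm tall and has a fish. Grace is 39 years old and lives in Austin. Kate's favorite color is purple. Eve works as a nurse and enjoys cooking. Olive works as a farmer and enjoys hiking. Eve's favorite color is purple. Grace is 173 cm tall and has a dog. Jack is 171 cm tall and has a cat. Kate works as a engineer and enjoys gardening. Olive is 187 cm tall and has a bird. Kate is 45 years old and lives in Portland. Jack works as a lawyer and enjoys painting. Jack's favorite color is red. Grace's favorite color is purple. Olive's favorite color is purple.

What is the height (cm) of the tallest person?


Tallest: Kate at 190 cm

190


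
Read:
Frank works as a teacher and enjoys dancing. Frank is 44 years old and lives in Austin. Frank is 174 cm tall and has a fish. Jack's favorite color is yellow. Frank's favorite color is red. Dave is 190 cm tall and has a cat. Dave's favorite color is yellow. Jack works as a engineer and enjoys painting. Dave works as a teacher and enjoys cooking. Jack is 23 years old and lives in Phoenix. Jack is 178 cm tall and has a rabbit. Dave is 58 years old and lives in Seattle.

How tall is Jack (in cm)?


Jack is 178 cm tall

178


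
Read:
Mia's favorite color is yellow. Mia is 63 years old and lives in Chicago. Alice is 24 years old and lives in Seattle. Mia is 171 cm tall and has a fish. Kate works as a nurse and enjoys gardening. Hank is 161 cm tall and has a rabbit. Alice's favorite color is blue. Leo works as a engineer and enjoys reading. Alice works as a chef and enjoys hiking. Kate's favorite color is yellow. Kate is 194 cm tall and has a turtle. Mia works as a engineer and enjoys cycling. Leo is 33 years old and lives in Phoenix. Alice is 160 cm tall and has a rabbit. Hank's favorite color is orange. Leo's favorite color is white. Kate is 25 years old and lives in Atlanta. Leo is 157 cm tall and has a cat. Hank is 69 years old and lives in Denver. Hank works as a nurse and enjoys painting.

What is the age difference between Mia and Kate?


|63 - 25| = 38

38


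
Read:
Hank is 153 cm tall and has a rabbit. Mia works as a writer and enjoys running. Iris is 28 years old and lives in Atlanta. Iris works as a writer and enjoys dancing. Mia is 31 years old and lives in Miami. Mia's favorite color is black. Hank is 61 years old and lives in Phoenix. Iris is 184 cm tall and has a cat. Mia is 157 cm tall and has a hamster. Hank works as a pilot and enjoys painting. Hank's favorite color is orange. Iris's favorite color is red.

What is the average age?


Sum=120, n=3, avg=40

40


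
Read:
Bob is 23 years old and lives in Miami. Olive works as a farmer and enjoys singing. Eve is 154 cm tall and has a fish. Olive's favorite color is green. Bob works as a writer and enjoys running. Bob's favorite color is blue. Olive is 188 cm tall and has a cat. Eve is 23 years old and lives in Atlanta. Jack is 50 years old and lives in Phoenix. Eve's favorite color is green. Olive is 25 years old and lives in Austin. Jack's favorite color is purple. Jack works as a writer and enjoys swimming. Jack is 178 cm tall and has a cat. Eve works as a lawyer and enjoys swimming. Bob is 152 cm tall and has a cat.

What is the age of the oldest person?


Oldest: Jack at 50

50


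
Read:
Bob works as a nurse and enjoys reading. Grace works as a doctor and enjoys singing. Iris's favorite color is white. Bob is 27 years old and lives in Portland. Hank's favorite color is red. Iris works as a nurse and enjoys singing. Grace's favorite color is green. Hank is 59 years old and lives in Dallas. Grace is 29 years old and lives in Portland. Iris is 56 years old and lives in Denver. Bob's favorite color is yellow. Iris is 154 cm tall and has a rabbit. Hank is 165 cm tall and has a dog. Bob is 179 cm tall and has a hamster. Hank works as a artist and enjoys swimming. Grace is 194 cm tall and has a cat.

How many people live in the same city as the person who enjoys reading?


Person with hobby reading is Bob, city Portland. Count = 2

2


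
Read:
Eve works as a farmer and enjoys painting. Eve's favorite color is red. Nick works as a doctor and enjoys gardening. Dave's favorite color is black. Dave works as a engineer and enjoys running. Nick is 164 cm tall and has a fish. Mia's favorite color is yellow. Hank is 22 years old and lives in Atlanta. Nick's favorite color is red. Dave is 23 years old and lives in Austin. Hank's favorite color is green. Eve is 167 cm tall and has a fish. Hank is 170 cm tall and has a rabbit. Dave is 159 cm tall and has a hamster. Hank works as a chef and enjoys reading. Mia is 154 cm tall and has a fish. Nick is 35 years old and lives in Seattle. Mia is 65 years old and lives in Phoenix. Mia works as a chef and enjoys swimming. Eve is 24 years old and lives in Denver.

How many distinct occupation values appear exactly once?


Unique occupation values: 3

3


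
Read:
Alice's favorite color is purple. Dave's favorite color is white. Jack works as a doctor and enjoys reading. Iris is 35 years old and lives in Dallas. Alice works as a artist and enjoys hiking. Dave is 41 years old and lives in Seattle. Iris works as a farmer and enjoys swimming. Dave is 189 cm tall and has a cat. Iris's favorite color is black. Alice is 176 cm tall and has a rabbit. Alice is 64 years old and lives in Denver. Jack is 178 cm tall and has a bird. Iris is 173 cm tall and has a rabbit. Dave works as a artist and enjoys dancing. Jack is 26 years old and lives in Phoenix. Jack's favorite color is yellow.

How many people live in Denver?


Count in Denver: 1

1


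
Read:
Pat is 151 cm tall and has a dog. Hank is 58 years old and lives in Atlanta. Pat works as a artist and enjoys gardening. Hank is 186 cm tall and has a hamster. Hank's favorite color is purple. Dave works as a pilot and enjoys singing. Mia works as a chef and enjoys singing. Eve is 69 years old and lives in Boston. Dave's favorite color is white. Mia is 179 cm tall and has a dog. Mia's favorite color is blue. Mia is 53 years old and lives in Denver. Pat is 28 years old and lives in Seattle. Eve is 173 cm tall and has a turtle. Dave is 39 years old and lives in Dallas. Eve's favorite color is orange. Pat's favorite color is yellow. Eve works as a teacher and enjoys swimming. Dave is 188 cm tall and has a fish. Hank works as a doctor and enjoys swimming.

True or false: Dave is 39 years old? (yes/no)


Dave is actually 39. yes

yes


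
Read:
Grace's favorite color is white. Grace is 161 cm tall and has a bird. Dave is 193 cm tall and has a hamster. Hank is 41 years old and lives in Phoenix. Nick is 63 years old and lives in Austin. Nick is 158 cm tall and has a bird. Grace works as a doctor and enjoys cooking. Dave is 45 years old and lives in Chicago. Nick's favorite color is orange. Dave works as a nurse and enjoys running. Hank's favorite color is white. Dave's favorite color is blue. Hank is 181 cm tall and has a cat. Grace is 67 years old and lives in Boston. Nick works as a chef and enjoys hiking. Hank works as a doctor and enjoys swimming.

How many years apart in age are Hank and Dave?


41 vs 45, diff = 4

4


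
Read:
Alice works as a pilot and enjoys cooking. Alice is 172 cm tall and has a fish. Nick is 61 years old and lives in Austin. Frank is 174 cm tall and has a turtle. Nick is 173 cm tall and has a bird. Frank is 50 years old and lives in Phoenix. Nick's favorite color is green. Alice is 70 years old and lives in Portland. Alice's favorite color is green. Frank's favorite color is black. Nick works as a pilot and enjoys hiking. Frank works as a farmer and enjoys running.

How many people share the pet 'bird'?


Count: 1

1


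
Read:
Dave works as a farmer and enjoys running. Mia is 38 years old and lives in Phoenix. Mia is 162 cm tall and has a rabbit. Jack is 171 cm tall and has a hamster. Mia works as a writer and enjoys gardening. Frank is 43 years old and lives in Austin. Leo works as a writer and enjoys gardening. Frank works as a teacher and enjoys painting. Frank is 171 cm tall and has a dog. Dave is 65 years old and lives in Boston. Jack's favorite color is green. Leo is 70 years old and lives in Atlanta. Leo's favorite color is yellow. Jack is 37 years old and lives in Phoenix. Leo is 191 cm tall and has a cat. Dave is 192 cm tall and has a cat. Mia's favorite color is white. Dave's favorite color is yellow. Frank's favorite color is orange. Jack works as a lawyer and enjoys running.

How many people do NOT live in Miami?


Not in Miami: 5

5


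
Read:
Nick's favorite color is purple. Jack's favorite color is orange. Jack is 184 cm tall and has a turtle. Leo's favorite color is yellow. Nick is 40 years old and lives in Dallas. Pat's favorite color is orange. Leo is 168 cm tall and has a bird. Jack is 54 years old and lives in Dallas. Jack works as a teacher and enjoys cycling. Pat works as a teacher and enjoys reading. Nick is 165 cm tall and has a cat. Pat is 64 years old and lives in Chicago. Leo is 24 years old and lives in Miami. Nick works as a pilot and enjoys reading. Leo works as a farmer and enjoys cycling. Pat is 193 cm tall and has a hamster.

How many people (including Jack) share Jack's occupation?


Jack is a teacher. Count = 2

2


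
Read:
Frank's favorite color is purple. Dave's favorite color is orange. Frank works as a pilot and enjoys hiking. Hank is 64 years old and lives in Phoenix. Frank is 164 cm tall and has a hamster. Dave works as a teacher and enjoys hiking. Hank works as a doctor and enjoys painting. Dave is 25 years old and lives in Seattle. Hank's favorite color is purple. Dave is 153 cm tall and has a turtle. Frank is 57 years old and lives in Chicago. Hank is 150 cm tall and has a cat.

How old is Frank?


Frank is 57 years old

57


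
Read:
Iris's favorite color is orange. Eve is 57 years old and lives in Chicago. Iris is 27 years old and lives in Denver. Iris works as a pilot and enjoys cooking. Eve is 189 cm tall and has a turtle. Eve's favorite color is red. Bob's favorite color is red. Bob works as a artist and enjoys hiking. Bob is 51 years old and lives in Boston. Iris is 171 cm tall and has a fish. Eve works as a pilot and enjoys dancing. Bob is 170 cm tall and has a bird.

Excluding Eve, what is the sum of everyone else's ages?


Sum (excluding Eve): 78

78


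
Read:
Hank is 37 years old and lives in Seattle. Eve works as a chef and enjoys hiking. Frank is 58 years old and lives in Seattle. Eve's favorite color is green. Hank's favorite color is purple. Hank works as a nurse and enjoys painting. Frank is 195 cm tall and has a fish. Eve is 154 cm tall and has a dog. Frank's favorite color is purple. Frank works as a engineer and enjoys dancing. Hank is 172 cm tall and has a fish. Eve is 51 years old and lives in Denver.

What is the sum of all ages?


51+37+58 = 146

146


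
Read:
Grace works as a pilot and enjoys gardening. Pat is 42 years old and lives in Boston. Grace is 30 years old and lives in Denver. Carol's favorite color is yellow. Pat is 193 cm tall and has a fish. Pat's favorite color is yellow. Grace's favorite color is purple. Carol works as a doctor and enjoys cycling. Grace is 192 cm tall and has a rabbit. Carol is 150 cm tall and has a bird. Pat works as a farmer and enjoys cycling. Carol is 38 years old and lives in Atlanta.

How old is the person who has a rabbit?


Person with rabbit is Grace, age 30

30


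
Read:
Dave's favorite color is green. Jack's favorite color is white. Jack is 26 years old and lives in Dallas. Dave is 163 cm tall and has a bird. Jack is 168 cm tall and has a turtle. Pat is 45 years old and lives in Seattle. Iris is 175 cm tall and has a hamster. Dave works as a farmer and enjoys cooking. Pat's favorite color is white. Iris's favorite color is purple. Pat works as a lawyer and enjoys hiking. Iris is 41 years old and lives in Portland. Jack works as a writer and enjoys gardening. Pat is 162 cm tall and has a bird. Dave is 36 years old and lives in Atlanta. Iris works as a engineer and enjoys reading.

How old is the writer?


The writer is Jack, age 26

26


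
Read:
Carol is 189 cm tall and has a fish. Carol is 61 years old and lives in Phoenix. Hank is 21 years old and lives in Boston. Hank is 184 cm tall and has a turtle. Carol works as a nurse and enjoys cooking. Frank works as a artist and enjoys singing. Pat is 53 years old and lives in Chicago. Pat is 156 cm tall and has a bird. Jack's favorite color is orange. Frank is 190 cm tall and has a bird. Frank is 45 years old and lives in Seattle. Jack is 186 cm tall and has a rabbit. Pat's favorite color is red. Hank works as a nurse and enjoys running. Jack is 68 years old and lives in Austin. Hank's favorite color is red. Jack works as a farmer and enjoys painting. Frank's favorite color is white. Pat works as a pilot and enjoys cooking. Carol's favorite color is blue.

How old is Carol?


Carol is 61 years old

61


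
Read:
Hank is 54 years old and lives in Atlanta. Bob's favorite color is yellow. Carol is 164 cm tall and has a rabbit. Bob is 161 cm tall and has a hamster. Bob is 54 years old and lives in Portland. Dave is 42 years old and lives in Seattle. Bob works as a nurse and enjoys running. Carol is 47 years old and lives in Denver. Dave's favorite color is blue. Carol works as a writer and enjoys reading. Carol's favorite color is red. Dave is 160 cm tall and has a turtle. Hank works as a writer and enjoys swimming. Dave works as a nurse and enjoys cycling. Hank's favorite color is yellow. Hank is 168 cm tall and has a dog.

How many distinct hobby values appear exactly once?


Unique hobby values: 4

4


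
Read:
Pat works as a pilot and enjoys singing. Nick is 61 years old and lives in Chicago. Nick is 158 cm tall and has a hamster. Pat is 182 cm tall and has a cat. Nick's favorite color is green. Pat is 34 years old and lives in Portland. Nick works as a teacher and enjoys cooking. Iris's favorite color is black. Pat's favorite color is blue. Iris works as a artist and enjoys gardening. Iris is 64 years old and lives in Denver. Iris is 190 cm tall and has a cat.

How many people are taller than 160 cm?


Taller than 160: 2

2


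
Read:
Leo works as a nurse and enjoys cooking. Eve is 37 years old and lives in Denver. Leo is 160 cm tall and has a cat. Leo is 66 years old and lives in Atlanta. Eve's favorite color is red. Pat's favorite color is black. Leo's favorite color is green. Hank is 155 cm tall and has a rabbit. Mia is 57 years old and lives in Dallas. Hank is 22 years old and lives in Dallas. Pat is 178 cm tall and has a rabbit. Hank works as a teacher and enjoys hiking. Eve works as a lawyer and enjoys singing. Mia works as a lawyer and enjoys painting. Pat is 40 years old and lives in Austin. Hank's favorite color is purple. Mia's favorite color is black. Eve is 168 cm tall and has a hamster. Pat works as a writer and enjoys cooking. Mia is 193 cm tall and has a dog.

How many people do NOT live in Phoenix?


Not in Phoenix: 5

5


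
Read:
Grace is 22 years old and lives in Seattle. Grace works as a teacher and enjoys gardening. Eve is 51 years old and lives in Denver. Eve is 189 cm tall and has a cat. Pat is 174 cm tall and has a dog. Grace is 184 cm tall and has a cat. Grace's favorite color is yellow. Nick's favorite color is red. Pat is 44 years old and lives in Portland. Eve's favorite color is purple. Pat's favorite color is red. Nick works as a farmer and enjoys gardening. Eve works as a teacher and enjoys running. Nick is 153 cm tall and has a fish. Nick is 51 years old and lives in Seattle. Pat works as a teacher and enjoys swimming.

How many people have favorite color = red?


Count: 2

2


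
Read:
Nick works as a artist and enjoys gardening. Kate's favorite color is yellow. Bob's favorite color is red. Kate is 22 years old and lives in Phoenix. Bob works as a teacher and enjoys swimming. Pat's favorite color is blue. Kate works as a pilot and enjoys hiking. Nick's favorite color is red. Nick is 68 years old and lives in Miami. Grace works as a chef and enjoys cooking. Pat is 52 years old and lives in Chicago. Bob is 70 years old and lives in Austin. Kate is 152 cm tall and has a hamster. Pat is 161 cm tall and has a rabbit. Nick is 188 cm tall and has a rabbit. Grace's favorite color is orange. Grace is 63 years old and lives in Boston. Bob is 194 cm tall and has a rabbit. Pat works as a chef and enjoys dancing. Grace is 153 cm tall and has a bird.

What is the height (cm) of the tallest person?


Tallest: Bob at 194 cm

194


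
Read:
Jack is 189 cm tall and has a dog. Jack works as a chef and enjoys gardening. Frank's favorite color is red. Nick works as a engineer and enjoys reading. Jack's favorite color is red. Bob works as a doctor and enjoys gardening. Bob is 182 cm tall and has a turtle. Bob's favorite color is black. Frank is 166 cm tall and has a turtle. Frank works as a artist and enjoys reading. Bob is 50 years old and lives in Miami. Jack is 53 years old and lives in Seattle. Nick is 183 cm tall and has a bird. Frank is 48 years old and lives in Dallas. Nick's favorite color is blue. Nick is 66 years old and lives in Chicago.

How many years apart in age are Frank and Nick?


48 vs 66, diff = 18

18


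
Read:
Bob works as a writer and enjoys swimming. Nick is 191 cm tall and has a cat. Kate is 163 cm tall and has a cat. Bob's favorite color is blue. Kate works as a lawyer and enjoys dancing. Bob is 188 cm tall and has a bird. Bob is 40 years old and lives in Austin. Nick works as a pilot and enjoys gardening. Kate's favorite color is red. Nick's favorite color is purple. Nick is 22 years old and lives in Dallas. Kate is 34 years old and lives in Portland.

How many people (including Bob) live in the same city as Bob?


Bob lives in Austin. Count = 1

1


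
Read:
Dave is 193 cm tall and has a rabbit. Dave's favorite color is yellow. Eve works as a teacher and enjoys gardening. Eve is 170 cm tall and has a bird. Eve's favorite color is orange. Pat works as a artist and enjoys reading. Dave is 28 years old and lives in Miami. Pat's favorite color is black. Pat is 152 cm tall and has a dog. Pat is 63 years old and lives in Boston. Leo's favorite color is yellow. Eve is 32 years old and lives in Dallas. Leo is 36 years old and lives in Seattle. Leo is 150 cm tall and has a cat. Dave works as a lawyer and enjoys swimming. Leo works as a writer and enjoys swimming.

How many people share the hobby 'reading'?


Count: 1

1


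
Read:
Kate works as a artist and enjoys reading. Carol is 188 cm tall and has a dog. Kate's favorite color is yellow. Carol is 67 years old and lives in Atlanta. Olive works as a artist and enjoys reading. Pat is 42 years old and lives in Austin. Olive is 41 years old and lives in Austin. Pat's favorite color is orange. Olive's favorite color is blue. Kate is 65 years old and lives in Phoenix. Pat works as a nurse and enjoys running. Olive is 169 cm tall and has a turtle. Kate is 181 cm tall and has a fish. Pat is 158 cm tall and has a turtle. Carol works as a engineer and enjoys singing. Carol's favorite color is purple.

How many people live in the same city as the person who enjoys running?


Person with hobby running is Pat, city Austin. Count = 2

2


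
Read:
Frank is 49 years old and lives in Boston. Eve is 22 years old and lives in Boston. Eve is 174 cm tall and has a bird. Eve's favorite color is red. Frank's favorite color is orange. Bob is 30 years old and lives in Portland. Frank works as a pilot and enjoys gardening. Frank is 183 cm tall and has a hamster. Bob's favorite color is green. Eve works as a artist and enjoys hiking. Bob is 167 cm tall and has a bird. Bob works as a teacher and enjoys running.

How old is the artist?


The artist is Eve, age 22

22


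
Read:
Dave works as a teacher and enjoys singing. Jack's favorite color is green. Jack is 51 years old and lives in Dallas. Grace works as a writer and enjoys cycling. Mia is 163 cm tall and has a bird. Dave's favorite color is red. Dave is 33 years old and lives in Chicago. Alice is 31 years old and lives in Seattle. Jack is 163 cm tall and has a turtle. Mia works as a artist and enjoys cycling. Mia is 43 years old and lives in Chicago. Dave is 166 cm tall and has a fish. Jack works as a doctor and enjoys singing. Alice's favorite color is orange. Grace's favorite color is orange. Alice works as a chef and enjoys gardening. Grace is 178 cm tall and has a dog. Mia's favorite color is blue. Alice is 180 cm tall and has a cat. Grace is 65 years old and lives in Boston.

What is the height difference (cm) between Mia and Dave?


|163 - 166| = 3

3


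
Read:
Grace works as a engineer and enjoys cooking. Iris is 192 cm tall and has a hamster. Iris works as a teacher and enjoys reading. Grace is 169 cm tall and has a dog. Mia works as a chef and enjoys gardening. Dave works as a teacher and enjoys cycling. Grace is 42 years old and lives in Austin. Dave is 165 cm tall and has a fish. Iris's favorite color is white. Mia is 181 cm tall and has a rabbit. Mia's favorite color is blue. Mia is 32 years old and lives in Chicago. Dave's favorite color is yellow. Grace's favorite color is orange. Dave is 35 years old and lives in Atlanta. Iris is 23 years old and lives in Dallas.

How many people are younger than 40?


Filter: 3

3


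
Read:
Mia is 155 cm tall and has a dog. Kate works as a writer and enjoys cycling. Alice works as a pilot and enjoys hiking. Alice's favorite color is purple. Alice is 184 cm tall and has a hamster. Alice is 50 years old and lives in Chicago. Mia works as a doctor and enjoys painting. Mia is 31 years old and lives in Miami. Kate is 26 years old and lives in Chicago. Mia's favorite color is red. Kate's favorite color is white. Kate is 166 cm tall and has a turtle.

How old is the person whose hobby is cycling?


Person with hobby=cycling is Kate, age 26

26


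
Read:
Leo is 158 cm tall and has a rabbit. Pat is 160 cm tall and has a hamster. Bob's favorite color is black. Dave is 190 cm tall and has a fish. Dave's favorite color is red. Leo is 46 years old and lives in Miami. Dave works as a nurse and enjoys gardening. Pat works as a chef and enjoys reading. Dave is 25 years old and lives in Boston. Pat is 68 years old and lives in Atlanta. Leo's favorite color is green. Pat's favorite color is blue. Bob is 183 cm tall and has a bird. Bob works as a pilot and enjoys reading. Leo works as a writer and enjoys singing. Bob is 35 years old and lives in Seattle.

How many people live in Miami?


Count in Miami: 1

1


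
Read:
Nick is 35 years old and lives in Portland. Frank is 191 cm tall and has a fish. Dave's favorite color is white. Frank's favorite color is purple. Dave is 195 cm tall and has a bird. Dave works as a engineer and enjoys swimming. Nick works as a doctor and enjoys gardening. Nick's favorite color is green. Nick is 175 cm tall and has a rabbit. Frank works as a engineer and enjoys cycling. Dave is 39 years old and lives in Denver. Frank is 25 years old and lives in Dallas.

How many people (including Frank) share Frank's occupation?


Frank is a engineer. Count = 2

2


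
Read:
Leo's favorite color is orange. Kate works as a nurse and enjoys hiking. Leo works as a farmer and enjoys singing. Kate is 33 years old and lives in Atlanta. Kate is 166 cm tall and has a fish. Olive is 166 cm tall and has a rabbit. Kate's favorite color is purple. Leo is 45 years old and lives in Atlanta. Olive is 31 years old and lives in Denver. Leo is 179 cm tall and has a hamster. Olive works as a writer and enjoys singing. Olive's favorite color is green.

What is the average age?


Sum=109, n=3, avg=36.33

36.33


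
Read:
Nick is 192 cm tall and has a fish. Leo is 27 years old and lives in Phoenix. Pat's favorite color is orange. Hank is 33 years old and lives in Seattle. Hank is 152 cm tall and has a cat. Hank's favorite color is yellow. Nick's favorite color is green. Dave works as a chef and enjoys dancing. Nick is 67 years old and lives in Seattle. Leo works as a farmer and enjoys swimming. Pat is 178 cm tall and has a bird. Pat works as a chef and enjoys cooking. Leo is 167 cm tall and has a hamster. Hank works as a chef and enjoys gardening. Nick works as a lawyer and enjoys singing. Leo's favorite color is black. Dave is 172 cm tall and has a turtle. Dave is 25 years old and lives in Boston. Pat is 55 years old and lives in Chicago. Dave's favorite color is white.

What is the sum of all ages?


33+55+67+25+27 = 207

207
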